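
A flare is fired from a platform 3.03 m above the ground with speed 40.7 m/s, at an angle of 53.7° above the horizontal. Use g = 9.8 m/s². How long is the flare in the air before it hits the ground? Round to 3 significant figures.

Vertical component: v_y = 40.7 sin 53.7° = 32.80 m/s.
Taking up as positive with launch at y = 3.03 m, landing at y = 0: 0 = 3.03 + 32.80 t − ½(9.8) t².
Solving 4.900 t² − 32.80 t − 3.03 = 0 gives t = [32.80 + √(32.80² + 4·4.900·3.03)] / 9.800 = 6.79 s.

6.79 s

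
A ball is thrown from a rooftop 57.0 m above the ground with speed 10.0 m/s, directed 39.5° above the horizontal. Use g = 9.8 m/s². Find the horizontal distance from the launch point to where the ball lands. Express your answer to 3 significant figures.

31.8 m

Components: v_x = 10.0 cos 39.5° = 7.716 m/s, v_y = 10.0 sin 39.5° = 6.361 m/s.
Vertical: 0 = 57.0 + 6.361 t − ½(9.8) t² ⇒ 4.900 t² − 6.361 t − 57.0 = 0.
t = [6.361 + √(40.46 + 1117)] / 9.800 = 4.121 s.
Horizontal: R = v_x · t = 7.716 × 4.121 = 31.8 m.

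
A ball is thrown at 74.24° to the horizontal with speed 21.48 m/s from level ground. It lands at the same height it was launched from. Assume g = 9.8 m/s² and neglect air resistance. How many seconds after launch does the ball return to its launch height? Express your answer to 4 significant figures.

Vertical component: v_y = 21.48 sin 74.24° = 20.673 m/s.
For a projectile landing at launch height, time of flight is t = 2 v_y / g = 2 × 20.673 / 9.8 = 4.219 s.

4.219 s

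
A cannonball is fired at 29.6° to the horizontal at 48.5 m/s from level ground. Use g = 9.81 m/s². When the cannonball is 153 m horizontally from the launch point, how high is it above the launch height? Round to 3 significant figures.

v_x = 48.5 cos 29.6° = 42.17 m/s, v_y0 = 48.5 sin 29.6° = 23.96 m/s.
Time to reach x = 153 m: t = x / v_x = 153 / 42.17 = 3.628 s.
y = v_y0 t − ½ g t² = 23.96×3.628 − 4.905×3.628² = 22.4 m.

22.4 m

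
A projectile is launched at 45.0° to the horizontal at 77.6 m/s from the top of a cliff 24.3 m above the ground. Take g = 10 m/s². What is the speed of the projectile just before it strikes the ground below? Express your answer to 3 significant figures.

v_x = 77.6 cos 45.0° = 54.87 m/s is unchanged throughout.
For the vertical component, v_y² = v_y0² + 2 g h = (54.87)² + 2×10×24.3 = 3497, so |v_y| = 59.14 m/s.
Impact speed = √(v_x² + v_y²) = √(3011 + 3497) = 80.7 m/s.

80.7 m/s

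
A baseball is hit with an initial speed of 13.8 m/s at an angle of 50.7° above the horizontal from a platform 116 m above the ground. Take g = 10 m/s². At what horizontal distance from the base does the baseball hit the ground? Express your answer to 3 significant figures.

52.5 m

Components: v_x = 13.8 cos 50.7° = 8.741 m/s, v_y = 13.8 sin 50.7° = 10.68 m/s.
Vertical: 0 = 116 + 10.68 t − ½(10) t² ⇒ 5.000 t² − 10.68 t − 116 = 0.
t = [10.68 + √(114.1 + 2320)] / 10.00 = 6.002 s.
Horizontal: R = v_x · t = 8.741 × 6.002 = 52.5 m.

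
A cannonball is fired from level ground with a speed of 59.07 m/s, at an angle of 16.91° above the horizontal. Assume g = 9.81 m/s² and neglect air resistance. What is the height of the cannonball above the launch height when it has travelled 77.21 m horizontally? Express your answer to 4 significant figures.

v_x = 59.07 cos 16.91° = 56.516 m/s, v_y0 = 59.07 sin 16.91° = 17.182 m/s.
Time to reach x = 77.21 m: t = x / v_x = 77.21 / 56.516 = 1.3662 s.
y = v_y0 t − ½ g t² = 17.182×1.3662 − 4.905×1.3662² = 14.32 m.

14.32 m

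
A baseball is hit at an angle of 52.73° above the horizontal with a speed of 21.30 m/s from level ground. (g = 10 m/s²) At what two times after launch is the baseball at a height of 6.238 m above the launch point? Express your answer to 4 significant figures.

v_y0 = 21.30 sin 52.73° = 16.950 m/s.
Set y = v_y0 t − ½ g t² = 6.238: 5.000 t² − 16.950 t + 6.238 = 0.
t = [16.950 ± √(287.30 − 124.76)] / 10 = (16.950 ± 12.749) / 10, giving t = 0.4201 s or t = 2.970 s.
So the baseball is at 6.238 m at t = 0.4201 s (rising) and t = 2.970 s (falling).

0.4201 s and 2.970 s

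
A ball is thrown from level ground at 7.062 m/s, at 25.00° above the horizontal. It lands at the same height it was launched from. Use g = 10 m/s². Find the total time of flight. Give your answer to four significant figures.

Vertical component: v_y = 7.062 sin 25.00° = 2.9845 m/s.
For a projectile landing at launch height, time of flight is t = 2 v_y / g = 2 × 2.9845 / 10 = 0.5969 s.

0.5969 s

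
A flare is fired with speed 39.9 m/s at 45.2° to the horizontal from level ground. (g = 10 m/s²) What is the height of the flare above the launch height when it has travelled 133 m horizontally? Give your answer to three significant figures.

22.0 m

v_x = 39.9 cos 45.2° = 28.11 m/s, v_y0 = 39.9 sin 45.2° = 28.31 m/s.
Time to reach x = 133 m: t = x / v_x = 133 / 28.11 = 4.731 s.
y = v_y0 t − ½ g t² = 28.31×4.731 − 5.000×4.731² = 22.0 m.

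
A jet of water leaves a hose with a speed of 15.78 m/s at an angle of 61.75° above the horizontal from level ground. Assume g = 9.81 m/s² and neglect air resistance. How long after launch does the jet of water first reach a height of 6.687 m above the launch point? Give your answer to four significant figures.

0.6142 s

v_y0 = 15.78 sin 61.75° = 13.900 m/s.
Set y = v_y0 t − ½ g t² = 6.687: 4.905 t² − 13.900 t + 6.687 = 0.
t = [13.900 ± √(193.21 − 131.20)] / 9.81 = (13.900 ± 7.8746) / 9.81, giving t = 0.6142 s or t = 2.220 s.
The jet of water is on the way up at the first time, so t = 0.6142 s.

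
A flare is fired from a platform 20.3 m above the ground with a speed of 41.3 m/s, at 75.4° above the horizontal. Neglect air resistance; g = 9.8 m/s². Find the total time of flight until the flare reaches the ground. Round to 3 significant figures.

8.64 s

Vertical component: v_y = 41.3 sin 75.4° = 39.97 m/s.
Taking up as positive with launch at y = 20.3 m, landing at y = 0: 0 = 20.3 + 39.97 t − ½(9.8) t².
Solving 4.900 t² − 39.97 t − 20.3 = 0 gives t = [39.97 + √(39.97² + 4·4.900·20.3)] / 9.800 = 8.64 s.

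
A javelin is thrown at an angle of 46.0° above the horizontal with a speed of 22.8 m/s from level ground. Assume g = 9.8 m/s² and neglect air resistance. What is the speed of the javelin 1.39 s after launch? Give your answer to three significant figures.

16.1 m/s

v_x = 22.8 cos 46.0° = 15.84 m/s (constant).
v_y(t) = 22.8 sin 46.0° − g t = 16.40 − 9.8 × 1.39 = 2.778 m/s.
Speed = √(v_x² + v_y²) = √(250.9 + 7.717) = 16.1 m/s.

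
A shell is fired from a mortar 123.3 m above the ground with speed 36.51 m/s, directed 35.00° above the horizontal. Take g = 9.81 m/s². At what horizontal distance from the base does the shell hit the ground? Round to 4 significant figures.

226.8 m

Components: v_x = 36.51 cos 35.00° = 29.907 m/s, v_y = 36.51 sin 35.00° = 20.941 m/s.
Vertical: 0 = 123.3 + 20.941 t − ½(9.81) t² ⇒ 4.905 t² − 20.941 t − 123.3 = 0.
t = [20.941 + √(438.53 + 2419.1)] / 9.810 = 7.5839 s.
Horizontal: R = v_x · t = 29.907 × 7.5839 = 226.8 m.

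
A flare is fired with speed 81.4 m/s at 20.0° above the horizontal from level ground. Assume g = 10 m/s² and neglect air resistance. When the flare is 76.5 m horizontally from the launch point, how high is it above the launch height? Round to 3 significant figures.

v_x = 81.4 cos 20.0° = 76.49 m/s, v_y0 = 81.4 sin 20.0° = 27.84 m/s.
Time to reach x = 76.5 m: t = x / v_x = 76.5 / 76.49 = 1.000 s.
y = v_y0 t − ½ g t² = 27.84×1.000 − 5.000×1.000² = 22.8 m.

22.8 m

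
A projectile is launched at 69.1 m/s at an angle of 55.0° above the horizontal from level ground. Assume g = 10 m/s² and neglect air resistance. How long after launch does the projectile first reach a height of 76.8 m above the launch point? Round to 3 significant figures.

1.58 s

v_y0 = 69.1 sin 55.0° = 56.60 m/s.
Set y = v_y0 t − ½ g t² = 76.8: 5.000 t² − 56.60 t + 76.8 = 0.
t = [56.60 ± √(3204 − 1536)] / 10 = (56.60 ± 40.84) / 10, giving t = 1.58 s or t = 9.74 s.
The projectile is on the way up at the first time, so t = 1.58 s.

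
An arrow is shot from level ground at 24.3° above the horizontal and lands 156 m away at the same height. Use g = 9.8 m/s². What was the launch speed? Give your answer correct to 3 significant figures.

45.1 m/s

On level ground, R = v₀² sin(2θ) / g, so v₀ = √(R g / sin 2θ).
sin(2 × 24.3°) = 0.7501.
v₀ = √(156 × 9.8 / 0.7501) = √2038 = 45.1 m/s.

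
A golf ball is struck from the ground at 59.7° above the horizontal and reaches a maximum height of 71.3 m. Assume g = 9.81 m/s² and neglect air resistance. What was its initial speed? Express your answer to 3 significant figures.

At maximum height v_y = 0, so (v₀ sin θ)² = 2 g H.
v₀ sin 59.7° = √(2 × 9.81 × 71.3) = 37.40 m/s.
v₀ = 37.40 / sin 59.7° = 37.40 / 0.8634 = 43.3 m/s.

43.3 m/s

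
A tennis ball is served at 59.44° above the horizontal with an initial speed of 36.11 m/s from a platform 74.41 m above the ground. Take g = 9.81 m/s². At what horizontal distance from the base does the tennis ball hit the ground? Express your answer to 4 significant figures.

150.4 m

Components: v_x = 36.11 cos 59.44° = 18.360 m/s, v_y = 36.11 sin 59.44° = 31.094 m/s.
Vertical: 0 = 74.41 + 31.094 t − ½(9.81) t² ⇒ 4.905 t² − 31.094 t − 74.41 = 0.
t = [31.094 + √(966.84 + 1459.9)] / 9.810 = 8.1912 s.
Horizontal: R = v_x · t = 18.360 × 8.1912 = 150.4 m.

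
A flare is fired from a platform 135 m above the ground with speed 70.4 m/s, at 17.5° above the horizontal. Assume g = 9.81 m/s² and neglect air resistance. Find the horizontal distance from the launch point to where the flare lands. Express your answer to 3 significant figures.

Components: v_x = 70.4 cos 17.5° = 67.14 m/s, v_y = 70.4 sin 17.5° = 21.17 m/s.
Vertical: 0 = 135 + 21.17 t − ½(9.81) t² ⇒ 4.905 t² − 21.17 t − 135 = 0.
t = [21.17 + √(448.2 + 2649)] / 9.810 = 7.831 s.
Horizontal: R = v_x · t = 67.14 × 7.831 = 526 m.

526 m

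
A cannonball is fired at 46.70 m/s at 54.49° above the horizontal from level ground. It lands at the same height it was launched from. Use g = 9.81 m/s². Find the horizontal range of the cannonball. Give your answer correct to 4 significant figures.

210.2 m

Components: v_x = 46.70 cos 54.49° = 27.125 m/s, v_y = 46.70 sin 54.49° = 38.014 m/s.
Time of flight (same landing height): t = 2 v_y / g = 2 × 38.014 / 9.81 = 7.7501 s.
Range: R = v_x · t = 27.125 × 7.7501 = 210.2 m.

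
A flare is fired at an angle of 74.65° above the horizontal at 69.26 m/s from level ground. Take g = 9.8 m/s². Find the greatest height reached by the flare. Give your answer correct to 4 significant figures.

227.6 m

Vertical component of launch velocity: v_y = 69.26 sin 74.65° = 66.789 m/s.
At the highest point the vertical velocity is zero, so v_y² = 2 g h_max.
h_max = (66.789)² / (2 × 9.8) = 4460.8 / 19.60 = 227.6 m.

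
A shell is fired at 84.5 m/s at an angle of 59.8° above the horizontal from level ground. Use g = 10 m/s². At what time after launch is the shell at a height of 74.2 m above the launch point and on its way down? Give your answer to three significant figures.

v_y0 = 84.5 sin 59.8° = 73.03 m/s.
Set y = v_y0 t − ½ g t² = 74.2: 5.000 t² − 73.03 t + 74.2 = 0.
t = [73.03 ± √(5333 − 1484)] / 10 = (73.03 ± 62.04) / 10, giving t = 1.10 s or t = 13.5 s.
On the way down corresponds to the larger root: t = 13.5 s.

13.5 s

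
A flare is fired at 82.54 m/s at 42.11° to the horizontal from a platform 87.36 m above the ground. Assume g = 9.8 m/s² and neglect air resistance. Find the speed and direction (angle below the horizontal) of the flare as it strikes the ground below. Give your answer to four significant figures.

92.33 m/s at 48.46° below the horizontal

v_x = 82.54 cos 42.11° = 61.233 m/s (constant).
|v_y| at impact = √((55.348)² + 2×9.8×87.36) = 69.106 m/s.
Speed = √(61.233² + 69.106²) = 92.33 m/s; angle = arctan(69.106/61.233) = 48.46° below horizontal.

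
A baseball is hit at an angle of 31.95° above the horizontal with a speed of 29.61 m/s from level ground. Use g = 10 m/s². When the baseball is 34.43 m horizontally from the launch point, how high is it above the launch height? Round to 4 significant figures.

12.08 m

v_x = 29.61 cos 31.95° = 25.124 m/s, v_y0 = 29.61 sin 31.95° = 15.669 m/s.
Time to reach x = 34.43 m: t = x / v_x = 34.43 / 25.124 = 1.3704 s.
y = v_y0 t − ½ g t² = 15.669×1.3704 − 5.000×1.3704² = 12.08 m.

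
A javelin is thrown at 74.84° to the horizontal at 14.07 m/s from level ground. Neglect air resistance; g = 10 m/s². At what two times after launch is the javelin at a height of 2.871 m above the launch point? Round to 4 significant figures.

v_y0 = 14.07 sin 74.84° = 13.580 m/s.
Set y = v_y0 t − ½ g t² = 2.871: 5.000 t² − 13.580 t + 2.871 = 0.
t = [13.580 ± √(184.42 − 57.420)] / 10 = (13.580 ± 11.269) / 10, giving t = 0.2311 s or t = 2.485 s.
So the javelin is at 2.871 m at t = 0.2311 s (rising) and t = 2.485 s (falling).

0.2311 s and 2.485 s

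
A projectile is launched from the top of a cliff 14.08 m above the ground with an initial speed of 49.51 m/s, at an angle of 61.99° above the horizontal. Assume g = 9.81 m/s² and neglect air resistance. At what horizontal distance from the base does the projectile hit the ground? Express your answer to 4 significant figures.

Components: v_x = 49.51 cos 61.99° = 23.251 m/s, v_y = 49.51 sin 61.99° = 43.711 m/s.
Vertical: 0 = 14.08 + 43.711 t − ½(9.81) t² ⇒ 4.905 t² − 43.711 t − 14.08 = 0.
t = [43.711 + √(1910.7 + 276.25)] / 9.810 = 9.2228 s.
Horizontal: R = v_x · t = 23.251 × 9.2228 = 214.4 m.

214.4 m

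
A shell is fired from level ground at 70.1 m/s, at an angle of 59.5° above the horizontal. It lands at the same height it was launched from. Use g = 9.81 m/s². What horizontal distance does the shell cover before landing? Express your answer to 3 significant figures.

For level ground, R = v₀² sin(2θ) / g.
sin(2 × 59.5°) = sin 119.0° = 0.8746.
R = (70.1)² × 0.8746 / 9.81 = 438 m.

438 m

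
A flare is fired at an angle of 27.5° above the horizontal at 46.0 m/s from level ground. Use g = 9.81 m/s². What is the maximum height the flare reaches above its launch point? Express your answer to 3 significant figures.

23.0 m

Vertical component of launch velocity: v_y = 46.0 sin 27.5° = 21.24 m/s.
At the highest point the vertical velocity is zero, so v_y² = 2 g h_max.
h_max = (21.24)² / (2 × 9.81) = 451.1 / 19.62 = 23.0 m.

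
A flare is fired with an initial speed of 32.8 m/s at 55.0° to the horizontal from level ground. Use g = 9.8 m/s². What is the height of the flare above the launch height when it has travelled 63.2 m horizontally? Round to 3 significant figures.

35.0 m

v_x = 32.8 cos 55.0° = 18.81 m/s, v_y0 = 32.8 sin 55.0° = 26.87 m/s.
Time to reach x = 63.2 m: t = x / v_x = 63.2 / 18.81 = 3.360 s.
y = v_y0 t − ½ g t² = 26.87×3.360 − 4.900×3.360² = 35.0 m.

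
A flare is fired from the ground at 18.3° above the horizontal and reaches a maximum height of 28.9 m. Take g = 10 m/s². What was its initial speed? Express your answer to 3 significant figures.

76.6 m/s

At maximum height v_y = 0, so (v₀ sin θ)² = 2 g H.
v₀ sin 18.3° = √(2 × 10 × 28.9) = 24.04 m/s.
v₀ = 24.04 / sin 18.3° = 24.04 / 0.3140 = 76.6 m/s.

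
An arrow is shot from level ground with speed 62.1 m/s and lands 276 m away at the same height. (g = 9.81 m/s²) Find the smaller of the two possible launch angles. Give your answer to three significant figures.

22.3°

Level-ground range: R = v₀² sin(2θ)/g ⇒ sin 2θ = R g / v₀² = 276×9.81/62.1² = 0.7021.
2θ = arcsin(0.7021) = 44.60° or 180° − 44.60° = 135.40°.
So θ = 22.3° or θ = 67.7°.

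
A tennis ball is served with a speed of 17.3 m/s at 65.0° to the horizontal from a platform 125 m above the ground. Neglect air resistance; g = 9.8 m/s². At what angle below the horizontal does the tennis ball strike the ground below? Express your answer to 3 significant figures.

82.0°

v_x = 17.3 cos 65.0° = 7.311 m/s.
At impact |v_y| = √(v_y0² + 2 g h) = √(15.68² + 2×9.8×125) = 51.92 m/s.
Angle below horizontal = arctan(|v_y| / v_x) = arctan(51.92 / 7.311) = 82.0°.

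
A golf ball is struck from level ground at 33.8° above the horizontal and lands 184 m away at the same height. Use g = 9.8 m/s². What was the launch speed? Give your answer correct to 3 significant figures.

44.2 m/s

On level ground, R = v₀² sin(2θ) / g, so v₀ = √(R g / sin 2θ).
sin(2 × 33.8°) = 0.9245.
v₀ = √(184 × 9.8 / 0.9245) = √1950 = 44.2 m/s.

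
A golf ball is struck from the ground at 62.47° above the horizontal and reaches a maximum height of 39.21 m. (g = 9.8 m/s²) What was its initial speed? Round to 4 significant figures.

31.26 m/s

At maximum height v_y = 0, so (v₀ sin θ)² = 2 g H.
v₀ sin 62.47° = √(2 × 9.8 × 39.21) = 27.722 m/s.
v₀ = 27.722 / sin 62.47° = 27.722 / 0.8868 = 31.26 m/s.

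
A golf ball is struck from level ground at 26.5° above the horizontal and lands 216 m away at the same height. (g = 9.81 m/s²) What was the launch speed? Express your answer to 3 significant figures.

On level ground, R = v₀² sin(2θ) / g, so v₀ = √(R g / sin 2θ).
sin(2 × 26.5°) = 0.7986.
v₀ = √(216 × 9.81 / 0.7986) = √2653 = 51.5 m/s.

51.5 m/s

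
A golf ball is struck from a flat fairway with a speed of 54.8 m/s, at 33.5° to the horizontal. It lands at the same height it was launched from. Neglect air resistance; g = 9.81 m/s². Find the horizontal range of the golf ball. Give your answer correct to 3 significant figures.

282 m

For level ground, R = v₀² sin(2θ) / g.
sin(2 × 33.5°) = sin 67.00° = 0.9205.
R = (54.8)² × 0.9205 / 9.81 = 282 m.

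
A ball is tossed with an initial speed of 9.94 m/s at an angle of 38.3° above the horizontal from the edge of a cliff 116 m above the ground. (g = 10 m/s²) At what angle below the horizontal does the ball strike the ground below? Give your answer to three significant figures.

80.9°

v_x = 9.94 cos 38.3° = 7.801 m/s.
At impact |v_y| = √(v_y0² + 2 g h) = √(6.161² + 2×10×116) = 48.56 m/s.
Angle below horizontal = arctan(|v_y| / v_x) = arctan(48.56 / 7.801) = 80.9°.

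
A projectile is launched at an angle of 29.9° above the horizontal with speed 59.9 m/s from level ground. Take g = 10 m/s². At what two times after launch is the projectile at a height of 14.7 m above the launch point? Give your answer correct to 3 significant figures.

v_y0 = 59.9 sin 29.9° = 29.86 m/s.
Set y = v_y0 t − ½ g t² = 14.7: 5.000 t² − 29.86 t + 14.7 = 0.
t = [29.86 ± √(891.6 − 294.0)] / 10 = (29.86 ± 24.45) / 10, giving t = 0.541 s or t = 5.43 s.
So the projectile is at 14.7 m at t = 0.541 s (rising) and t = 5.43 s (falling).

0.541 s and 5.43 s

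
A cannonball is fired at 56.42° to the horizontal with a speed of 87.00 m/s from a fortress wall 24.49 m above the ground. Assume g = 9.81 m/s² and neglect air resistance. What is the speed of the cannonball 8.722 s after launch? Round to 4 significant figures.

49.87 m/s

v_x = 87.00 cos 56.42° = 48.120 m/s (constant).
v_y(t) = 87.00 sin 56.42° − g t = 72.481 − 9.81 × 8.722 = -13.082 m/s.
Speed = √(v_x² + v_y²) = √(2315.5 + 171.14) = 49.87 m/s.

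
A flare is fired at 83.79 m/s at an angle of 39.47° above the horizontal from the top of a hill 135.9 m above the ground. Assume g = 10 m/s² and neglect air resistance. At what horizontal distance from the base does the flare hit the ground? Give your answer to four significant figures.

826.6 m

Components: v_x = 83.79 cos 39.47° = 64.682 m/s, v_y = 83.79 sin 39.47° = 53.263 m/s.
Vertical: 0 = 135.9 + 53.263 t − ½(10) t² ⇒ 5.000 t² − 53.263 t − 135.9 = 0.
t = [53.263 + √(2836.9 + 2718.0)] / 10.00 = 12.779 s.
Horizontal: R = v_x · t = 64.682 × 12.779 = 826.6 m.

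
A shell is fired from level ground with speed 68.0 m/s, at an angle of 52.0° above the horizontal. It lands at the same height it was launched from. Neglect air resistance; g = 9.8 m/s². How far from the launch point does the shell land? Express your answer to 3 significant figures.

458 m

For level ground, R = v₀² sin(2θ) / g.
sin(2 × 52.0°) = sin 104.0° = 0.9703.
R = (68.0)² × 0.9703 / 9.8 = 458 m.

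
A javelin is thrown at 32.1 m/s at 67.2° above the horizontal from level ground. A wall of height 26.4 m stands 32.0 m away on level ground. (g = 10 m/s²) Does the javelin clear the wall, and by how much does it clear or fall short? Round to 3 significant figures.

v_x = 32.1 cos 67.2° = 12.44 m/s; v_y0 = 32.1 sin 67.2° = 29.59 m/s.
Time to reach the wall: t = 32.0 / 12.44 = 2.572 s.
Height at that point: y = 29.59×2.572 − 5.000×2.572² = 43.03 m.
That is 43.03 − 26.4 = 16.6 m above the top of the wall, so the javelin clears it.

Yes — it clears the wall by 16.6 m.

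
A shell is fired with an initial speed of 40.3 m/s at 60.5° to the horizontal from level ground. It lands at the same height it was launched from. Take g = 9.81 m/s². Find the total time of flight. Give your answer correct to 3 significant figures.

Vertical component: v_y = 40.3 sin 60.5° = 35.08 m/s.
For a projectile landing at launch height, time of flight is t = 2 v_y / g = 2 × 35.08 / 9.81 = 7.15 s.

7.15 s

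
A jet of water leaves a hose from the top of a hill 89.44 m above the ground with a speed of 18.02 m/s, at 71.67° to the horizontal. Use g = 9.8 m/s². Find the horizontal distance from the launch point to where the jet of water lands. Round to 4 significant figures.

36.05 m

Components: v_x = 18.02 cos 71.67° = 5.6671 m/s, v_y = 18.02 sin 71.67° = 17.106 m/s.
Vertical: 0 = 89.44 + 17.106 t − ½(9.8) t² ⇒ 4.900 t² − 17.106 t − 89.44 = 0.
t = [17.106 + √(292.62 + 1753.0)] / 9.800 = 6.3607 s.
Horizontal: R = v_x · t = 5.6671 × 6.3607 = 36.05 m.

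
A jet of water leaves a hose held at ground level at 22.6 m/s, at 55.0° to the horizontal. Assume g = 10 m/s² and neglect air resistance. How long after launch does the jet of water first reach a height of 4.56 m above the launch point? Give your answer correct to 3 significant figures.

0.265 s

v_y0 = 22.6 sin 55.0° = 18.51 m/s.
Set y = v_y0 t − ½ g t² = 4.56: 5.000 t² − 18.51 t + 4.56 = 0.
t = [18.51 ± √(342.6 − 91.20)] / 10 = (18.51 ± 15.86) / 10, giving t = 0.265 s or t = 3.44 s.
The jet of water is on the way up at the first time, so t = 0.265 s.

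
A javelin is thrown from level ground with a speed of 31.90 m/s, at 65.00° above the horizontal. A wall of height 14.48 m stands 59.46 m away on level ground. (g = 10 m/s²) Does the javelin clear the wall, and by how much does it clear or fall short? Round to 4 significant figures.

Yes — it clears the wall by 15.77 m.

v_x = 31.90 cos 65.00° = 13.482 m/s; v_y0 = 31.90 sin 65.00° = 28.911 m/s.
Time to reach the wall: t = 59.46 / 13.482 = 4.4103 s.
Height at that point: y = 28.911×4.4103 − 5.000×4.4103² = 30.252 m.
That is 30.252 − 14.48 = 15.77 m above the top of the wall, so the javelin clears it.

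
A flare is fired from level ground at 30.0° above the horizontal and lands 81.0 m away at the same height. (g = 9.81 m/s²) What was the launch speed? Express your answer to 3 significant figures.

30.3 m/s

On level ground, R = v₀² sin(2θ) / g, so v₀ = √(R g / sin 2θ).
sin(2 × 30.0°) = 0.8660.
v₀ = √(81.0 × 9.81 / 0.8660) = √917.6 = 30.3 m/s.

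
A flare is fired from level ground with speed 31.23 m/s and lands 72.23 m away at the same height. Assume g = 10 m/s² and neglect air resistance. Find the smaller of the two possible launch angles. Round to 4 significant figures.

Level-ground range: R = v₀² sin(2θ)/g ⇒ sin 2θ = R g / v₀² = 72.23×10/31.23² = 0.7406.
2θ = arcsin(0.7406) = 47.783° or 180° − 47.783° = 132.217°.
So θ = 23.89° or θ = 66.11°.

23.89°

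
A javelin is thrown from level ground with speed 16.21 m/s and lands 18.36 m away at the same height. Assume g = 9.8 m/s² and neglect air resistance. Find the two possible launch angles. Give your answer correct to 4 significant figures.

21.61° and 68.39°

Level-ground range: R = v₀² sin(2θ)/g ⇒ sin 2θ = R g / v₀² = 18.36×9.8/16.21² = 0.6848.
2θ = arcsin(0.6848) = 43.220° or 180° − 43.220° = 136.780°.
So θ = 21.61° or θ = 68.39°.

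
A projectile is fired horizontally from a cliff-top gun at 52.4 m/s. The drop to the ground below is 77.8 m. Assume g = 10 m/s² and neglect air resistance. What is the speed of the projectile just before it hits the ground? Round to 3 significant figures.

Fall time: t = √(2 × 77.8 / 10) = 3.945 s.
At impact: v_x = 52.4 m/s (unchanged), v_y = g t = 10 × 3.945 = 39.45 m/s.
Speed = √(v_x² + v_y²) = √(2746 + 1556) = 65.6 m/s.

65.6 m/s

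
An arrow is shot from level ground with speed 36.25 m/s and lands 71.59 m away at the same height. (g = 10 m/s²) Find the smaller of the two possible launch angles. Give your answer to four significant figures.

16.51°

Level-ground range: R = v₀² sin(2θ)/g ⇒ sin 2θ = R g / v₀² = 71.59×10/36.25² = 0.5448.
2θ = arcsin(0.5448) = 33.011° or 180° − 33.011° = 146.989°.
So θ = 16.51° or θ = 73.49°.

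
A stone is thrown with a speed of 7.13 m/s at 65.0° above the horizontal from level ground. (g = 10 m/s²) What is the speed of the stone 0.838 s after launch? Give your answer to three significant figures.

v_x = 7.13 cos 65.0° = 3.013 m/s (constant).
v_y(t) = 7.13 sin 65.0° − g t = 6.462 − 10 × 0.838 = -1.918 m/s.
Speed = √(v_x² + v_y²) = √(9.078 + 3.679) = 3.57 m/s.

3.57 m/s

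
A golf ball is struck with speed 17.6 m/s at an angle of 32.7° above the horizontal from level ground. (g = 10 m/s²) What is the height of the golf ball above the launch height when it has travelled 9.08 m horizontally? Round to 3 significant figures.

v_x = 17.6 cos 32.7° = 14.81 m/s, v_y0 = 17.6 sin 32.7° = 9.508 m/s.
Time to reach x = 9.08 m: t = x / v_x = 9.08 / 14.81 = 0.6131 s.
y = v_y0 t − ½ g t² = 9.508×0.6131 − 5.000×0.6131² = 3.95 m.

3.95 m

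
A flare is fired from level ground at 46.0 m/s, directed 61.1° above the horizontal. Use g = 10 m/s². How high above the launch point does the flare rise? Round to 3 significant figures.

Vertical component of launch velocity: v_y = 46.0 sin 61.1° = 40.27 m/s.
At the highest point the vertical velocity is zero, so v_y² = 2 g h_max.
h_max = (40.27)² / (2 × 10) = 1622 / 20.00 = 81.1 m.

81.1 m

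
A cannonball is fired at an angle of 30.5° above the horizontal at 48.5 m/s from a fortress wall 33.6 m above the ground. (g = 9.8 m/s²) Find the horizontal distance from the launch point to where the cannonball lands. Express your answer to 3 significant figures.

257 m

Components: v_x = 48.5 cos 30.5° = 41.79 m/s, v_y = 48.5 sin 30.5° = 24.62 m/s.
Vertical: 0 = 33.6 + 24.62 t − ½(9.8) t² ⇒ 4.900 t² − 24.62 t − 33.6 = 0.
t = [24.62 + √(606.1 + 658.6)] / 9.800 = 6.141 s.
Horizontal: R = v_x · t = 41.79 × 6.141 = 257 m.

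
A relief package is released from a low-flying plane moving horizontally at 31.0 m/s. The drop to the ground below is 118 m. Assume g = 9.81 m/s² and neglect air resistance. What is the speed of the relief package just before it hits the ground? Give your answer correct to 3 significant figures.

57.2 m/s

Fall time: t = √(2 × 118 / 9.81) = 4.905 s.
At impact: v_x = 31.0 m/s (unchanged), v_y = g t = 9.81 × 4.905 = 48.12 m/s.
Speed = √(v_x² + v_y²) = √(961.0 + 2316) = 57.2 m/s.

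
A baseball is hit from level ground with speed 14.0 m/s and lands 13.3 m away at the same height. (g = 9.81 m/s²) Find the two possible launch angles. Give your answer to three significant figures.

Level-ground range: R = v₀² sin(2θ)/g ⇒ sin 2θ = R g / v₀² = 13.3×9.81/14.0² = 0.6657.
2θ = arcsin(0.6657) = 41.74° or 180° − 41.74° = 138.26°.
So θ = 20.9° or θ = 69.1°.

20.9° and 69.1°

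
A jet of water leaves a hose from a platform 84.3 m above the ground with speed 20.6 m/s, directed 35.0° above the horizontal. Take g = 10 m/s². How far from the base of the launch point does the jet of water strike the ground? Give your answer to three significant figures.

Components: v_x = 20.6 cos 35.0° = 16.87 m/s, v_y = 20.6 sin 35.0° = 11.82 m/s.
Vertical: 0 = 84.3 + 11.82 t − ½(10) t² ⇒ 5.000 t² − 11.82 t − 84.3 = 0.
t = [11.82 + √(139.7 + 1686)] / 10.00 = 5.455 s.
Horizontal: R = v_x · t = 16.87 × 5.455 = 92.0 m.

92.0 m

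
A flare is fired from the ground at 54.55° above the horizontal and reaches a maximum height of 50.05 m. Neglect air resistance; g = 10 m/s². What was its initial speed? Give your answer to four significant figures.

38.84 m/s

At maximum height v_y = 0, so (v₀ sin θ)² = 2 g H.
v₀ sin 54.55° = √(2 × 10 × 50.05) = 31.639 m/s.
v₀ = 31.639 / sin 54.55° = 31.639 / 0.8146 = 38.84 m/s.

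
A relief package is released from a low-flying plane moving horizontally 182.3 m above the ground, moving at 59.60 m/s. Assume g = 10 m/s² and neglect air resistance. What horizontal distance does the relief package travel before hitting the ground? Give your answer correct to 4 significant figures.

Initial vertical velocity is zero, so the fall time comes from h = ½ g t²: t = √(2 × 182.3 / 10) = 6.0382 s.
Horizontal motion is uniform at 59.60 m/s, so x = 59.60 × 6.0382 = 359.9 m.

359.9 m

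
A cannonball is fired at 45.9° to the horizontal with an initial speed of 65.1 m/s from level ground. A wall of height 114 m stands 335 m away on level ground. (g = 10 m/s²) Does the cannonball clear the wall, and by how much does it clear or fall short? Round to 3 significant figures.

v_x = 65.1 cos 45.9° = 45.30 m/s; v_y0 = 65.1 sin 45.9° = 46.75 m/s.
Time to reach the wall: t = 335 / 45.30 = 7.395 s.
Height at that point: y = 46.75×7.395 − 5.000×7.395² = 72.29 m.
That is 114 − 72.29 = 41.7 m below the top of the wall, so the cannonball does not clear it.

No — it falls 41.7 m short of clearing the wall.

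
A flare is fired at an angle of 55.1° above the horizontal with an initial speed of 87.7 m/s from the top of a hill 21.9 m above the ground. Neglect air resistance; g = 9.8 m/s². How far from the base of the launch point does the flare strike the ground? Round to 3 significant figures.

Components: v_x = 87.7 cos 55.1° = 50.18 m/s, v_y = 87.7 sin 55.1° = 71.93 m/s.
Vertical: 0 = 21.9 + 71.93 t − ½(9.8) t² ⇒ 4.900 t² − 71.93 t − 21.9 = 0.
t = [71.93 + √(5174 + 429.2)] / 9.800 = 14.98 s.
Horizontal: R = v_x · t = 50.18 × 14.98 = 752 m.

752 m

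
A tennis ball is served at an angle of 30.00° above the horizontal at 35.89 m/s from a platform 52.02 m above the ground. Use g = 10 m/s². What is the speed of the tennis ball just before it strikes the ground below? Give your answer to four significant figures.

48.25 m/s

v_x = 35.89 cos 30.00° = 31.082 m/s is unchanged throughout.
For the vertical component, v_y² = v_y0² + 2 g h = (17.945)² + 2×10×52.02 = 1362.4, so |v_y| = 36.911 m/s.
Impact speed = √(v_x² + v_y²) = √(966.09 + 1362.4) = 48.25 m/s.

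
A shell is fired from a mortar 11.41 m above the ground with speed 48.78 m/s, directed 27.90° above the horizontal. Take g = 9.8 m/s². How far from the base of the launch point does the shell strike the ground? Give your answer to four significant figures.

Components: v_x = 48.78 cos 27.90° = 43.110 m/s, v_y = 48.78 sin 27.90° = 22.826 m/s.
Vertical: 0 = 11.41 + 22.826 t − ½(9.8) t² ⇒ 4.900 t² − 22.826 t − 11.41 = 0.
t = [22.826 + √(521.03 + 223.64)] / 9.800 = 5.1137 s.
Horizontal: R = v_x · t = 43.110 × 5.1137 = 220.5 m.

220.5 m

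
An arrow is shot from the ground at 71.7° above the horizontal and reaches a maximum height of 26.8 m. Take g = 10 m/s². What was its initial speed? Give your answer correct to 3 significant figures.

At maximum height v_y = 0, so (v₀ sin θ)² = 2 g H.
v₀ sin 71.7° = √(2 × 10 × 26.8) = 23.15 m/s.
v₀ = 23.15 / sin 71.7° = 23.15 / 0.9494 = 24.4 m/s.

24.4 m/s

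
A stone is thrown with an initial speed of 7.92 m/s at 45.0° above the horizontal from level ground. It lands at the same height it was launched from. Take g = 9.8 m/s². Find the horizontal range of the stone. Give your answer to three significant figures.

For level ground, R = v₀² sin(2θ) / g.
sin(2 × 45.0°) = sin 90.00° = 1.000.
R = (7.92)² × 1.000 / 9.8 = 6.40 m.

6.40 m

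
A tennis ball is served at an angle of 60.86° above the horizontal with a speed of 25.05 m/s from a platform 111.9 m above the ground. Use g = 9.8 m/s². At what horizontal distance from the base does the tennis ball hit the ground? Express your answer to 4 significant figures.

91.57 m

Components: v_x = 25.05 cos 60.86° = 12.198 m/s, v_y = 25.05 sin 60.86° = 21.879 m/s.
Vertical: 0 = 111.9 + 21.879 t − ½(9.8) t² ⇒ 4.900 t² − 21.879 t − 111.9 = 0.
t = [21.879 + √(478.69 + 2193.2)] / 9.800 = 7.5071 s.
Horizontal: R = v_x · t = 12.198 × 7.5071 = 91.57 m.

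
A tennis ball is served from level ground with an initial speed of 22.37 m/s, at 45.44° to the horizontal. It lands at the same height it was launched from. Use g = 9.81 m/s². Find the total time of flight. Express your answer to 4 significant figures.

Vertical component: v_y = 22.37 sin 45.44° = 15.939 m/s.
For a projectile landing at launch height, time of flight is t = 2 v_y / g = 2 × 15.939 / 9.81 = 3.250 s.

3.250 s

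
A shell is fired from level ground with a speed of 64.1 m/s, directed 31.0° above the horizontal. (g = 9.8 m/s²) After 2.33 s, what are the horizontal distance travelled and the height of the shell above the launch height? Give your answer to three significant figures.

x = 128 m, y = 50.3 m

v_x = 64.1 cos 31.0° = 54.94 m/s; v_y0 = 64.1 sin 31.0° = 33.01 m/s.
x = v_x t = 54.94 × 2.33 = 128 m.
y = v_y0 t − ½ g t² = 33.01×2.33 − 4.900×2.33² = 50.3 m.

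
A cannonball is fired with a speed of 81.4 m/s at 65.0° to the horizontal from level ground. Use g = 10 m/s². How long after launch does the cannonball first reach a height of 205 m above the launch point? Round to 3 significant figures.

3.71 s

v_y0 = 81.4 sin 65.0° = 73.77 m/s.
Set y = v_y0 t − ½ g t² = 205: 5.000 t² − 73.77 t + 205 = 0.
t = [73.77 ± √(5442 − 4100)] / 10 = (73.77 ± 36.63) / 10, giving t = 3.71 s or t = 11.0 s.
The cannonball is on the way up at the first time, so t = 3.71 s.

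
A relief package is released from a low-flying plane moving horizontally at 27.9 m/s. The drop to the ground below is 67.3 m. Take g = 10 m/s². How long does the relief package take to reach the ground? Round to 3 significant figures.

The horizontal speed doesn't affect the fall. With v_y0 = 0, h = ½ g t².
t = √(2 × 67.3 / 10) = √13.46 = 3.67 s.

3.67 s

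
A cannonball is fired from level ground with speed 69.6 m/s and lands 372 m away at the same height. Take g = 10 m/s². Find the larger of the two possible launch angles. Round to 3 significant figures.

64.9°

Level-ground range: R = v₀² sin(2θ)/g ⇒ sin 2θ = R g / v₀² = 372×10/69.6² = 0.7679.
2θ = arcsin(0.7679) = 50.17° or 180° − 50.17° = 129.83°.
So θ = 25.1° or θ = 64.9°.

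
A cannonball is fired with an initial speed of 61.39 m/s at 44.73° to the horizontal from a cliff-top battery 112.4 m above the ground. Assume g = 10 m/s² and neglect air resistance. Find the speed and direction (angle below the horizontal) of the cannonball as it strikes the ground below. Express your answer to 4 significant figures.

v_x = 61.39 cos 44.73° = 43.613 m/s (constant).
|v_y| at impact = √((43.204)² + 2×10×112.4) = 64.145 m/s.
Speed = √(43.613² + 64.145²) = 77.57 m/s; angle = arctan(64.145/43.613) = 55.79° below horizontal.

77.57 m/s at 55.79° below the horizontal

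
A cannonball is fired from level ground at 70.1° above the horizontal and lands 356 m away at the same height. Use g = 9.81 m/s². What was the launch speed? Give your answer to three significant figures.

73.9 m/s

On level ground, R = v₀² sin(2θ) / g, so v₀ = √(R g / sin 2θ).
sin(2 × 70.1°) = 0.6401.
v₀ = √(356 × 9.81 / 0.6401) = √5456 = 73.9 m/s.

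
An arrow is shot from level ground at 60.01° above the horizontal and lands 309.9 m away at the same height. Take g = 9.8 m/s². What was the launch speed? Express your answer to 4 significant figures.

59.22 m/s

On level ground, R = v₀² sin(2θ) / g, so v₀ = √(R g / sin 2θ).
sin(2 × 60.01°) = 0.8659.
v₀ = √(309.9 × 9.8 / 0.8659) = √3507.4 = 59.22 m/s.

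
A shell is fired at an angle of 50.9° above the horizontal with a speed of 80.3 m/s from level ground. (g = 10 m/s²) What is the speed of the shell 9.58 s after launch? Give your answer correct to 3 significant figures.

v_x = 80.3 cos 50.9° = 50.64 m/s (constant).
v_y(t) = 80.3 sin 50.9° − g t = 62.32 − 10 × 9.58 = -33.48 m/s.
Speed = √(v_x² + v_y²) = √(2564 + 1121) = 60.7 m/s.

60.7 m/s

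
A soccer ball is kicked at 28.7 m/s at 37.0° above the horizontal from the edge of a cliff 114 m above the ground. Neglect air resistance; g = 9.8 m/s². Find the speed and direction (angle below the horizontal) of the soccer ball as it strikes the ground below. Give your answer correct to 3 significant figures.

55.3 m/s at 65.5° below the horizontal

v_x = 28.7 cos 37.0° = 22.92 m/s (constant).
|v_y| at impact = √((17.27)² + 2×9.8×114) = 50.33 m/s.
Speed = √(22.92² + 50.33²) = 55.3 m/s; angle = arctan(50.33/22.92) = 65.5° below horizontal.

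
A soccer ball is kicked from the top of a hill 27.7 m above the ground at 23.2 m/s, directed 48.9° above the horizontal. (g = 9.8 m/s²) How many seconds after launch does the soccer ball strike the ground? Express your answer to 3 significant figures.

Vertical component: v_y = 23.2 sin 48.9° = 17.48 m/s.
Taking up as positive with launch at y = 27.7 m, landing at y = 0: 0 = 27.7 + 17.48 t − ½(9.8) t².
Solving 4.900 t² − 17.48 t − 27.7 = 0 gives t = [17.48 + √(17.48² + 4·4.900·27.7)] / 9.800 = 4.76 s.

4.76 s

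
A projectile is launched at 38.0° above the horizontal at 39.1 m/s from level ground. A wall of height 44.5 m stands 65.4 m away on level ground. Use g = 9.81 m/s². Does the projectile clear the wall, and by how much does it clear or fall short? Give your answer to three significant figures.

No — it falls 15.5 m short of clearing the wall.

v_x = 39.1 cos 38.0° = 30.81 m/s; v_y0 = 39.1 sin 38.0° = 24.07 m/s.
Time to reach the wall: t = 65.4 / 30.81 = 2.123 s.
Height at that point: y = 24.07×2.123 − 4.905×2.123² = 28.99 m.
That is 44.5 − 28.99 = 15.5 m below the top of the wall, so the projectile does not clear it.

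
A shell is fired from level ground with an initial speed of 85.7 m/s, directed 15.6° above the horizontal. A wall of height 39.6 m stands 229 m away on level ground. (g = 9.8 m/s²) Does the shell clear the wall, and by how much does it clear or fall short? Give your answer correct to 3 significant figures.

No — it falls 13.4 m short of clearing the wall.

v_x = 85.7 cos 15.6° = 82.54 m/s; v_y0 = 85.7 sin 15.6° = 23.05 m/s.
Time to reach the wall: t = 229 / 82.54 = 2.774 s.
Height at that point: y = 23.05×2.774 − 4.900×2.774² = 26.23 m.
That is 39.6 − 26.23 = 13.4 m below the top of the wall, so the shell does not clear it.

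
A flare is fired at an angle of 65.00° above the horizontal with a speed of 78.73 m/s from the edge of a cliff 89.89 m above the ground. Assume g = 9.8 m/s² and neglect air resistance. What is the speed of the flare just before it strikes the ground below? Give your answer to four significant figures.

v_x = 78.73 cos 65.00° = 33.273 m/s is unchanged throughout.
For the vertical component, v_y² = v_y0² + 2 g h = (71.354)² + 2×9.8×89.89 = 6853.2, so |v_y| = 82.784 m/s.
Impact speed = √(v_x² + v_y²) = √(1107.1 + 6853.2) = 89.22 m/s.

89.22 m/s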